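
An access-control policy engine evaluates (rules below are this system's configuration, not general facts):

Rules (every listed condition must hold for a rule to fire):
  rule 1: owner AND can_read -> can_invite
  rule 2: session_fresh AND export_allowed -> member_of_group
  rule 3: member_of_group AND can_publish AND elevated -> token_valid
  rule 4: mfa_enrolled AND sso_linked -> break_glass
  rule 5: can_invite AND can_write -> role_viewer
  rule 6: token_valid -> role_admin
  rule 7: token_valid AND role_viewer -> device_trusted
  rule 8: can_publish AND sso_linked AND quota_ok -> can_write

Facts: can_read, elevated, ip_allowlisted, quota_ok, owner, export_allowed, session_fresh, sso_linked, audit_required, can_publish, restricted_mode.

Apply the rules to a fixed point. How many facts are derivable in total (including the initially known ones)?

[1] rule 1 [owner AND can_read -> can_invite]; rule 2 [session_fresh AND export_allowed -> member_of_group]; rule 8 [can_publish AND sso_linked AND quota_ok -> can_write]. ⇒ new: can_invite, member_of_group, can_write.
[2] rule 3 [member_of_group AND can_publish AND elevated -> token_valid]; rule 5 [can_invite AND can_write -> role_viewer]. ⇒ new: token_valid, role_viewer.
[3] rule 6 [token_valid -> role_admin]; rule 7 [token_valid AND role_viewer -> device_trusted]. ⇒ new: role_admin, device_trusted.
Closure: {audit_required, can_invite, can_publish, can_read, can_write, device_trusted, elevated, export_allowed, ip_allowlisted, member_of_group, owner, quota_ok, restricted_mode, role_admin, role_viewer, session_fresh, sso_linked, token_valid} — 18 facts.

18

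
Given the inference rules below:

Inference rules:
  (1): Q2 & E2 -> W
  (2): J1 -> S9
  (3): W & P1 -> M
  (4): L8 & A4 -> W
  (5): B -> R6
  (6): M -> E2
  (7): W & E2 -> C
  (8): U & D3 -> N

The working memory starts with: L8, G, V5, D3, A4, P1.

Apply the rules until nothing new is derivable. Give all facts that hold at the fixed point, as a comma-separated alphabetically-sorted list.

Round 1 fires (4), giving W.
Round 2 fires (3), giving M.
Round 3 fires (6), giving E2.
Round 4 fires (7), giving C.

A4, C, D3, E2, G, L8, M, P1, V5, W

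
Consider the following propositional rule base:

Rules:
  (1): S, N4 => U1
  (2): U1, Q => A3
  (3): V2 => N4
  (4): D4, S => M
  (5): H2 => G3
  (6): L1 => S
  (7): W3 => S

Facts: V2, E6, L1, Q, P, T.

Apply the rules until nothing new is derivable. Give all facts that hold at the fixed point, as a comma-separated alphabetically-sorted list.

[1] (3) [V2 => N4]; (6) [L1 => S]. ⇒ new: N4, S.
[2] (1) [S, N4 => U1]. ⇒ new: U1.
[3] (2) [U1, Q => A3]. ⇒ new: A3.

A3, E6, L1, N4, P, Q, S, T, U1, V2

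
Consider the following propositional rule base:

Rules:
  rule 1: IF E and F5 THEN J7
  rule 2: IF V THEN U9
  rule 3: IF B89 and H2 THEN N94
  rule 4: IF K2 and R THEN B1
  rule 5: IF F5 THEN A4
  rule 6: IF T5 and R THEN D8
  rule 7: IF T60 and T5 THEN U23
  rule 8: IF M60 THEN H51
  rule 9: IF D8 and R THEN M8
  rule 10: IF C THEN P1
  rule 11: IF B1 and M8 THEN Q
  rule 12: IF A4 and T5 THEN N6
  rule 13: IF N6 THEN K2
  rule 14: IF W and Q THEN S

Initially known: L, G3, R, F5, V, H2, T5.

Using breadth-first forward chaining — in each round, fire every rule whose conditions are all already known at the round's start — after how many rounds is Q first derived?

Round 1: rule 2 [IF V THEN U9]; rule 5 [IF F5 THEN A4]; rule 6 [IF T5 and R THEN D8]. Adds U9, A4, D8.
Round 2: rule 9 [IF D8 and R THEN M8]; rule 12 [IF A4 and T5 THEN N6]. Adds M8, N6.
Round 3: rule 13 [IF N6 THEN K2]. Adds K2.
Round 4: rule 4 [IF K2 and R THEN B1]. Adds B1.
Round 5: rule 11 [IF B1 and M8 THEN Q]. Adds Q.
Q first appears in round 5.

5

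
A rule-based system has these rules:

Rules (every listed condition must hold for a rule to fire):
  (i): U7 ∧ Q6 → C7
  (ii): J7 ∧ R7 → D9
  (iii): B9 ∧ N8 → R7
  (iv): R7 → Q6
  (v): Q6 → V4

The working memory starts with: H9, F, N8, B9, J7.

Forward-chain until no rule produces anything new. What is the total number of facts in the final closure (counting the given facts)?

9

Round 1 — (iii), derive R7.
Round 2 — (ii), (iv), derive D9, Q6.
Round 3 — (v), derive V4.
Closure: {B9, D9, F, H9, J7, N8, Q6, R7, V4} — 9 facts.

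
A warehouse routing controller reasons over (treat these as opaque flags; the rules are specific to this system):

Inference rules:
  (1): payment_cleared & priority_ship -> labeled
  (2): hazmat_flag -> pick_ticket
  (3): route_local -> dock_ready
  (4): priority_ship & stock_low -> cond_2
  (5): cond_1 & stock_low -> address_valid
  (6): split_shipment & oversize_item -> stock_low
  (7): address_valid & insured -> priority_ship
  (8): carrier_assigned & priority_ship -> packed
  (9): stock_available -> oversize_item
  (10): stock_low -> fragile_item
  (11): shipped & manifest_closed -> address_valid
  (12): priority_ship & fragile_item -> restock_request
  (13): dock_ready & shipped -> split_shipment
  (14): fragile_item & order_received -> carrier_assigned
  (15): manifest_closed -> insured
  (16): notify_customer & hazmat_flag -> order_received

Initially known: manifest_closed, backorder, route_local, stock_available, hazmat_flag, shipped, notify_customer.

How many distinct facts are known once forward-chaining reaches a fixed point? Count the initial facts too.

Round 1 — (2), (3), (9), (11), (15), (16), derive pick_ticket, dock_ready, oversize_item, address_valid, insured, order_received.
Round 2 — (7), (13), derive priority_ship, split_shipment.
Round 3 — (6), derive stock_low.
Round 4 — (4), (10), derive cond_2, fragile_item.
Round 5 — (12), (14), derive restock_request, carrier_assigned.
Round 6 — (8), derive packed.
Closure: {address_valid, backorder, carrier_assigned, cond_2, dock_ready, fragile_item, hazmat_flag, insured, manifest_closed, notify_customer, order_received, oversize_item, packed, pick_ticket, priority_ship, restock_request, route_local, shipped, split_shipment, stock_available, stock_low} — 21 facts.

21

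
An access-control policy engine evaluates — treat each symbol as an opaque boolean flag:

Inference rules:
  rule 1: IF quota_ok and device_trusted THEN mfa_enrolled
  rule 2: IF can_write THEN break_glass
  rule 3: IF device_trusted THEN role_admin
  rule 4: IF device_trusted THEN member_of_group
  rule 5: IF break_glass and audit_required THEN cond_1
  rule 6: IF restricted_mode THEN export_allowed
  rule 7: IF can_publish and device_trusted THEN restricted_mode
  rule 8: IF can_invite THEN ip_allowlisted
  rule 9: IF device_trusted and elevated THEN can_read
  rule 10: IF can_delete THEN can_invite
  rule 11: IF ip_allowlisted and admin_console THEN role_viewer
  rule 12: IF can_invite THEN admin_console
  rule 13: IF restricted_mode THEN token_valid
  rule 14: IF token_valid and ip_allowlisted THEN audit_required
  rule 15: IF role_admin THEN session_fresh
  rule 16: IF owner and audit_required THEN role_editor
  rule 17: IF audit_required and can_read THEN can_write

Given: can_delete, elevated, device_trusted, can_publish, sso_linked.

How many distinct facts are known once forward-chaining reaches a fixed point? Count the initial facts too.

20

Round 1 — rule 3, rule 4, rule 7, rule 9, rule 10, derive role_admin, member_of_group, restricted_mode, can_read, can_invite.
Round 2 — rule 6, rule 8, rule 12, rule 13, rule 15, derive export_allowed, ip_allowlisted, admin_console, token_valid, session_fresh.
Round 3 — rule 11, rule 14, derive role_viewer, audit_required.
Round 4 — rule 17, derive can_write.
Round 5 — rule 2, derive break_glass.
Round 6 — rule 5, derive cond_1.
Closure: {admin_console, audit_required, break_glass, can_delete, can_invite, can_publish, can_read, can_write, cond_1, device_trusted, elevated, export_allowed, ip_allowlisted, member_of_group, restricted_mode, role_admin, role_viewer, session_fresh, sso_linked, token_valid} — 20 facts.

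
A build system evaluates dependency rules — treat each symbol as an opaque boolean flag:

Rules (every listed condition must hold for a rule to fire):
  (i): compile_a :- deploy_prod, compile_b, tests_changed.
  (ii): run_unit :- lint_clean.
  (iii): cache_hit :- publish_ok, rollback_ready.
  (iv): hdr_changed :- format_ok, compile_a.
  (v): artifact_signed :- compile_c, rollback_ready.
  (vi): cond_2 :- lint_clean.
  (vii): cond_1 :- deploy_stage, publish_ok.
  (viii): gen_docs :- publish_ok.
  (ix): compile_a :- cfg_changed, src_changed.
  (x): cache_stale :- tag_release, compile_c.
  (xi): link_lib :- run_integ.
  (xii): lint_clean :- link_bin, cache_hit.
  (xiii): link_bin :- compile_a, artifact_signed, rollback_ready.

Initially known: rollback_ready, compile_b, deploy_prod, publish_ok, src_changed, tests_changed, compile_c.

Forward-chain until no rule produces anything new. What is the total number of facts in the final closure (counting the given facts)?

Round 1: (i) [compile_a :- deploy_prod, compile_b, tests_changed.]; (iii) [cache_hit :- publish_ok, rollback_ready.]; (v) [artifact_signed :- compile_c, rollback_ready.]; (viii) [gen_docs :- publish_ok.]. New: compile_a, cache_hit, artifact_signed, gen_docs.
Round 2: (xiii) [link_bin :- compile_a, artifact_signed, rollback_ready.]. New: link_bin.
Round 3: (xii) [lint_clean :- link_bin, cache_hit.]. New: lint_clean.
Round 4: (ii) [run_unit :- lint_clean.]; (vi) [cond_2 :- lint_clean.]. New: run_unit, cond_2.
Closure: {artifact_signed, cache_hit, compile_a, compile_b, compile_c, cond_2, deploy_prod, gen_docs, link_bin, lint_clean, publish_ok, rollback_ready, run_unit, src_changed, tests_changed} — 15 facts.

15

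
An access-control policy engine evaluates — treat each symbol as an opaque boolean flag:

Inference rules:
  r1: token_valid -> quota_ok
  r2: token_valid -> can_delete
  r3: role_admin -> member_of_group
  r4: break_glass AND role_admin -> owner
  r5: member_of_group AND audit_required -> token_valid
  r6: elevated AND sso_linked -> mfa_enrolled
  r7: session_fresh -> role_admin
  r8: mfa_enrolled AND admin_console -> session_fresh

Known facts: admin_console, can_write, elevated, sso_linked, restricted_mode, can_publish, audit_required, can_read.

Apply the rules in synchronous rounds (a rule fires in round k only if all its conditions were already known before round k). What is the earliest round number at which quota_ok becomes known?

Round 1: r6 [elevated AND sso_linked -> mfa_enrolled]. Adds mfa_enrolled.
Round 2: r8 [mfa_enrolled AND admin_console -> session_fresh]. Adds session_fresh.
Round 3: r7 [session_fresh -> role_admin]. Adds role_admin.
Round 4: r3 [role_admin -> member_of_group]. Adds member_of_group.
Round 5: r5 [member_of_group AND audit_required -> token_valid]. Adds token_valid.
Round 6: r1 [token_valid -> quota_ok]; r2 [token_valid -> can_delete]. Adds quota_ok, can_delete.
quota_ok first appears in round 6.

6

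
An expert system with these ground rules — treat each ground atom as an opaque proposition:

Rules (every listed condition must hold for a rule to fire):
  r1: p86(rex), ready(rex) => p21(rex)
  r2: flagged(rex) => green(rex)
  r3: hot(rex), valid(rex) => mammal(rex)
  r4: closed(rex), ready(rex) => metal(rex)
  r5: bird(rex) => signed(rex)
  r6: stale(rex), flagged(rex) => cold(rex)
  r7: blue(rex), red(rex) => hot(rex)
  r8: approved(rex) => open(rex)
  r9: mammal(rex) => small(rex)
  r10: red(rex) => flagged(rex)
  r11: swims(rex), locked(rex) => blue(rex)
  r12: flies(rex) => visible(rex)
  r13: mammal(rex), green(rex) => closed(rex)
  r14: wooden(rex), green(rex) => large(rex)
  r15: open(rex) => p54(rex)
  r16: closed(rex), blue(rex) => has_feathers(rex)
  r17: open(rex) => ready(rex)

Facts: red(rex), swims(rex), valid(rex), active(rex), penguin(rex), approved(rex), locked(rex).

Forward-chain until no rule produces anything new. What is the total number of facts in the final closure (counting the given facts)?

19

[1] r8 [approved(rex) => open(rex)]; r10 [red(rex) => flagged(rex)]; r11 [swims(rex), locked(rex) => blue(rex)]. ⇒ new: open(rex), flagged(rex), blue(rex).
[2] r2 [flagged(rex) => green(rex)]; r7 [blue(rex), red(rex) => hot(rex)]; r15 [open(rex) => p54(rex)]; r17 [open(rex) => ready(rex)]. ⇒ new: green(rex), hot(rex), p54(rex), ready(rex).
[3] r3 [hot(rex), valid(rex) => mammal(rex)]. ⇒ new: mammal(rex).
[4] r9 [mammal(rex) => small(rex)]; r13 [mammal(rex), green(rex) => closed(rex)]. ⇒ new: small(rex), closed(rex).
[5] r4 [closed(rex), ready(rex) => metal(rex)]; r16 [closed(rex), blue(rex) => has_feathers(rex)]. ⇒ new: metal(rex), has_feathers(rex).
Closure: {active(rex), approved(rex), blue(rex), closed(rex), flagged(rex), green(rex), has_feathers(rex), hot(rex), locked(rex), mammal(rex), metal(rex), open(rex), p54(rex), penguin(rex), ready(rex), red(rex), small(rex), swims(rex), valid(rex)} — 19 facts.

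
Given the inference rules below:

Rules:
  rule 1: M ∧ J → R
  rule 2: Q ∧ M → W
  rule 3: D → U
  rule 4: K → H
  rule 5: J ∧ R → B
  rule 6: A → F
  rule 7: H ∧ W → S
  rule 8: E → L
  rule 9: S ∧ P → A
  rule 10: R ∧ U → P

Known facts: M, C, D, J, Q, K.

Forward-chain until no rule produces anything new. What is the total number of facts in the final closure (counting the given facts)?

15

Round 1 — rule 1, rule 2, rule 3, rule 4, derive R, W, U, H.
Round 2 — rule 5, rule 7, rule 10, derive B, S, P.
Round 3 — rule 9, derive A.
Round 4 — rule 6, derive F.
Closure: {A, B, C, D, F, H, J, K, M, P, Q, R, S, U, W} — 15 facts.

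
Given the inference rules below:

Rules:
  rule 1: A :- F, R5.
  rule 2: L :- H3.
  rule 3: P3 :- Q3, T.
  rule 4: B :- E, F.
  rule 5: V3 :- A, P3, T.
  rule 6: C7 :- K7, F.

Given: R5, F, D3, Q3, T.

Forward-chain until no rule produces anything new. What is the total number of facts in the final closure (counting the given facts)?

8

Round 1 fires rule 1, rule 3, giving A, P3.
Round 2 fires rule 5, giving V3.
Closure: {A, D3, F, P3, Q3, R5, T, V3} — 8 facts.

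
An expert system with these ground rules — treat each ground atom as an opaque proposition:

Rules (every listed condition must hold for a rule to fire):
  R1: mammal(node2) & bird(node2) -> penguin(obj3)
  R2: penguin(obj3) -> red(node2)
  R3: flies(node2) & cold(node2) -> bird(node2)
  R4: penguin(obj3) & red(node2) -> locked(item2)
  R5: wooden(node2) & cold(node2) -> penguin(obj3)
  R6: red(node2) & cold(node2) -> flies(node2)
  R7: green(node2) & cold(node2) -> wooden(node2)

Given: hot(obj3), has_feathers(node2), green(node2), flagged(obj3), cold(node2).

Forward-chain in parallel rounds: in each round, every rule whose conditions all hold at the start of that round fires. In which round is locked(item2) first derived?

Round 1: R7 [green(node2) & cold(node2) -> wooden(node2)]. Adds wooden(node2).
Round 2: R5 [wooden(node2) & cold(node2) -> penguin(obj3)]. Adds penguin(obj3).
Round 3: R2 [penguin(obj3) -> red(node2)]. Adds red(node2).
Round 4: R4 [penguin(obj3) & red(node2) -> locked(item2)]; R6 [red(node2) & cold(node2) -> flies(node2)]. Adds locked(item2), flies(node2).
locked(item2) first appears in round 4.

4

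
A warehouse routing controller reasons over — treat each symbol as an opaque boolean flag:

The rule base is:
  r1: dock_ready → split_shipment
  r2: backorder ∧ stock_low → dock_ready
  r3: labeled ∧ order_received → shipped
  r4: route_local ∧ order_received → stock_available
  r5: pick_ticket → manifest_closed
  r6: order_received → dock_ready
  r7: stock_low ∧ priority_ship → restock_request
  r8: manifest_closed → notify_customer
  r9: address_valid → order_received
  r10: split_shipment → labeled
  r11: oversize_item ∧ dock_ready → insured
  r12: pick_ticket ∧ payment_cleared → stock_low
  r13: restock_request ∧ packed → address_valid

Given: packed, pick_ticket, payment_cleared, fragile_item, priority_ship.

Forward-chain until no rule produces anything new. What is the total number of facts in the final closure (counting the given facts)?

15

Round 1: r5 [pick_ticket → manifest_closed]; r12 [pick_ticket ∧ payment_cleared → stock_low]. Adds manifest_closed, stock_low.
Round 2: r7 [stock_low ∧ priority_ship → restock_request]; r8 [manifest_closed → notify_customer]. Adds restock_request, notify_customer.
Round 3: r13 [restock_request ∧ packed → address_valid]. Adds address_valid.
Round 4: r9 [address_valid → order_received]. Adds order_received.
Round 5: r6 [order_received → dock_ready]. Adds dock_ready.
Round 6: r1 [dock_ready → split_shipment]. Adds split_shipment.
Round 7: r10 [split_shipment → labeled]. Adds labeled.
Round 8: r3 [labeled ∧ order_received → shipped]. Adds shipped.
Closure: {address_valid, dock_ready, fragile_item, labeled, manifest_closed, notify_customer, order_received, packed, payment_cleared, pick_ticket, priority_ship, restock_request, shipped, split_shipment, stock_low} — 15 facts.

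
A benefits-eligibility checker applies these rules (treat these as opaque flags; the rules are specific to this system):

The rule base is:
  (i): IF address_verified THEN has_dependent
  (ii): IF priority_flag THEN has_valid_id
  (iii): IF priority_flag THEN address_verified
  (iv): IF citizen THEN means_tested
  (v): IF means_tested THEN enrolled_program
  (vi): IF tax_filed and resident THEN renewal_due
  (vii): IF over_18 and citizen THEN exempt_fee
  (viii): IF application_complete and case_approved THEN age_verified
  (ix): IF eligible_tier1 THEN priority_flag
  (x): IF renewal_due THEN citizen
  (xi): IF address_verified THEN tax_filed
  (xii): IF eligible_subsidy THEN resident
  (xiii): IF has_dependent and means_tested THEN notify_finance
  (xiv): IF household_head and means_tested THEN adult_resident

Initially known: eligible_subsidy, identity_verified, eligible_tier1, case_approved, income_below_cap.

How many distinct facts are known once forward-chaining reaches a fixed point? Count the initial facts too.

Round 1 — (ix), (xii), derive priority_flag, resident.
Round 2 — (ii), (iii), derive has_valid_id, address_verified.
Round 3 — (i), (xi), derive has_dependent, tax_filed.
Round 4 — (vi), derive renewal_due.
Round 5 — (x), derive citizen.
Round 6 — (iv), derive means_tested.
Round 7 — (v), (xiii), derive enrolled_program, notify_finance.
Closure: {address_verified, case_approved, citizen, eligible_subsidy, eligible_tier1, enrolled_program, has_dependent, has_valid_id, identity_verified, income_below_cap, means_tested, notify_finance, priority_flag, renewal_due, resident, tax_filed} — 16 facts.

16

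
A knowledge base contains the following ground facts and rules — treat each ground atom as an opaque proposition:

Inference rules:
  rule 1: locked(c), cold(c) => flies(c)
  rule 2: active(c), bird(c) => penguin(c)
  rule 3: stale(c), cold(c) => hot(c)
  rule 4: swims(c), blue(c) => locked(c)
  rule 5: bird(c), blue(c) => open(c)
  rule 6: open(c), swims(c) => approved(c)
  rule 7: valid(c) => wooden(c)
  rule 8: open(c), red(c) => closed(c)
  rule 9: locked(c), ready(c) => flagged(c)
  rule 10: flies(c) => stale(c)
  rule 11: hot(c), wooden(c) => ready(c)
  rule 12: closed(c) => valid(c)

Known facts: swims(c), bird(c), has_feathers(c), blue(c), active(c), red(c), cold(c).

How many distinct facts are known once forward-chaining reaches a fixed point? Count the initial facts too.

19

Round 1 — rule 2, rule 4, rule 5, derive penguin(c), locked(c), open(c).
Round 2 — rule 1, rule 6, rule 8, derive flies(c), approved(c), closed(c).
Round 3 — rule 10, rule 12, derive stale(c), valid(c).
Round 4 — rule 3, rule 7, derive hot(c), wooden(c).
Round 5 — rule 11, derive ready(c).
Round 6 — rule 9, derive flagged(c).
Closure: {active(c), approved(c), bird(c), blue(c), closed(c), cold(c), flagged(c), flies(c), has_feathers(c), hot(c), locked(c), open(c), penguin(c), ready(c), red(c), stale(c), swims(c), valid(c), wooden(c)} — 19 facts.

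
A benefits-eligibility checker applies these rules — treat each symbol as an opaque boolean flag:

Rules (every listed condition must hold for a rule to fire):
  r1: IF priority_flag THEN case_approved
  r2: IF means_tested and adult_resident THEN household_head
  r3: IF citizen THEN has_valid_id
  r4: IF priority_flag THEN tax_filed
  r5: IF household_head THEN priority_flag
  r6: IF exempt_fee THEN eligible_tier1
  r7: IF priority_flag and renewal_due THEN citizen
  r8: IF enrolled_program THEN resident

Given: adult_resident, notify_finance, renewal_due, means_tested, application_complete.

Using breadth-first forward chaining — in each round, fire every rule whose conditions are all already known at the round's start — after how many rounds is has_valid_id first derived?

4

Round 1: r2 [IF means_tested and adult_resident THEN household_head]. Adds household_head.
Round 2: r5 [IF household_head THEN priority_flag]. Adds priority_flag.
Round 3: r1 [IF priority_flag THEN case_approved]; r4 [IF priority_flag THEN tax_filed]; r7 [IF priority_flag and renewal_due THEN citizen]. Adds case_approved, tax_filed, citizen.
Round 4: r3 [IF citizen THEN has_valid_id]. Adds has_valid_id.
has_valid_id first appears in round 4.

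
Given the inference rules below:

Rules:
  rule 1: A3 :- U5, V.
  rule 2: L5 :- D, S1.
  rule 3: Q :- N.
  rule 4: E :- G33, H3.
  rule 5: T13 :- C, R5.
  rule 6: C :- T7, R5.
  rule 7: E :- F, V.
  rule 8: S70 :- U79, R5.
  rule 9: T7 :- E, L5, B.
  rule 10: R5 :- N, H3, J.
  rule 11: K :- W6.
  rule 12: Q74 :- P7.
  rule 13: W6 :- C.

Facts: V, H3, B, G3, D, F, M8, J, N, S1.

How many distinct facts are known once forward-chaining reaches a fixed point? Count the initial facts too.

19

Round 1: rule 2 [L5 :- D, S1.]; rule 3 [Q :- N.]; rule 7 [E :- F, V.]; rule 10 [R5 :- N, H3, J.]. New: L5, Q, E, R5.
Round 2: rule 9 [T7 :- E, L5, B.]. New: T7.
Round 3: rule 6 [C :- T7, R5.]. New: C.
Round 4: rule 5 [T13 :- C, R5.]; rule 13 [W6 :- C.]. New: T13, W6.
Round 5: rule 11 [K :- W6.]. New: K.
Closure: {B, C, D, E, F, G3, H3, J, K, L5, M8, N, Q, R5, S1, T13, T7, V, W6} — 19 facts.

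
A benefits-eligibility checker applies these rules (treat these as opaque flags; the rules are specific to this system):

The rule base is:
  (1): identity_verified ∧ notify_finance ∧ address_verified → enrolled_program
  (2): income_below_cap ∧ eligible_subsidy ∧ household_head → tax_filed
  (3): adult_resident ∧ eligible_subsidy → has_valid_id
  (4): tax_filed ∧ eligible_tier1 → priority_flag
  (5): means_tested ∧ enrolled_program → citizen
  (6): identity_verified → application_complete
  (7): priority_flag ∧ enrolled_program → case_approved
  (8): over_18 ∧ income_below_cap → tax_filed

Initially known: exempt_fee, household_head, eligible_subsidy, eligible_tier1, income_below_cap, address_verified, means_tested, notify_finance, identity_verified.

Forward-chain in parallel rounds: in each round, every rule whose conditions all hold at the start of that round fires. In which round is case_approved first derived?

3

Round 1: (1) [identity_verified ∧ notify_finance ∧ address_verified → enrolled_program]; (2) [income_below_cap ∧ eligible_subsidy ∧ household_head → tax_filed]; (6) [identity_verified → application_complete]. New: enrolled_program, tax_filed, application_complete.
Round 2: (4) [tax_filed ∧ eligible_tier1 → priority_flag]; (5) [means_tested ∧ enrolled_program → citizen]. New: priority_flag, citizen.
Round 3: (7) [priority_flag ∧ enrolled_program → case_approved]. New: case_approved.
case_approved first appears in round 3.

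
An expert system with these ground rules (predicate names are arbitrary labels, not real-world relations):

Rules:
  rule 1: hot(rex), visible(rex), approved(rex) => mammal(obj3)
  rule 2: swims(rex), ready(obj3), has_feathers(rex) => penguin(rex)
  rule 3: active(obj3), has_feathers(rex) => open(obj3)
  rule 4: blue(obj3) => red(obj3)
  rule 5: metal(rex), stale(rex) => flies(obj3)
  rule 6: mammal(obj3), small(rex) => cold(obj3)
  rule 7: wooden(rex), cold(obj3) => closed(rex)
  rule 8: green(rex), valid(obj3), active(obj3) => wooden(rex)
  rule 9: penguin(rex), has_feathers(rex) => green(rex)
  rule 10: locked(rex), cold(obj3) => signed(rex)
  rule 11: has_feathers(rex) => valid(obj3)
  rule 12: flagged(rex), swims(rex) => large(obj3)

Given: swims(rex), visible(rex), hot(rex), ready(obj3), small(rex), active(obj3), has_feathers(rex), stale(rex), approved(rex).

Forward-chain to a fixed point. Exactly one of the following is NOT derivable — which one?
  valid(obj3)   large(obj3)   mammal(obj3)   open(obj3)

Round 1: rule 1 [hot(rex), visible(rex), approved(rex) => mammal(obj3)]; rule 2 [swims(rex), ready(obj3), has_feathers(rex) => penguin(rex)]; rule 3 [active(obj3), has_feathers(rex) => open(obj3)]; rule 11 [has_feathers(rex) => valid(obj3)]. New: mammal(obj3), penguin(rex), open(obj3), valid(obj3).
Round 2: rule 6 [mammal(obj3), small(rex) => cold(obj3)]; rule 9 [penguin(rex), has_feathers(rex) => green(rex)]. New: cold(obj3), green(rex).
Round 3: rule 8 [green(rex), valid(obj3), active(obj3) => wooden(rex)]. New: wooden(rex).
Round 4: rule 7 [wooden(rex), cold(obj3) => closed(rex)]. New: closed(rex).
Derived: open(obj3) (round 1), valid(obj3) (round 1), mammal(obj3) (round 1). large(obj3) never appears in any round.

large(obj3)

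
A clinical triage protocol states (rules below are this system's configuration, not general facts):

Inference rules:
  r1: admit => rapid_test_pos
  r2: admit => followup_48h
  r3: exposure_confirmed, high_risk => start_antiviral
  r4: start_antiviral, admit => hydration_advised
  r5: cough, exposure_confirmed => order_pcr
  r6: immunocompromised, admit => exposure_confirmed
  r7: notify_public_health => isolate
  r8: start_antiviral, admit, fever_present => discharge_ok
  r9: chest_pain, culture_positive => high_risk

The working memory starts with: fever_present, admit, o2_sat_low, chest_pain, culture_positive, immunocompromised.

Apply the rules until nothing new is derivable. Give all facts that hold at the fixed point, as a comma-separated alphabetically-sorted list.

admit, chest_pain, culture_positive, discharge_ok, exposure_confirmed, fever_present, followup_48h, high_risk, hydration_advised, immunocompromised, o2_sat_low, rapid_test_pos, start_antiviral

Round 1: r1 [admit => rapid_test_pos]; r2 [admit => followup_48h]; r6 [immunocompromised, admit => exposure_confirmed]; r9 [chest_pain, culture_positive => high_risk]. New: rapid_test_pos, followup_48h, exposure_confirmed, high_risk.
Round 2: r3 [exposure_confirmed, high_risk => start_antiviral]. New: start_antiviral.
Round 3: r4 [start_antiviral, admit => hydration_advised]; r8 [start_antiviral, admit, fever_present => discharge_ok]. New: hydration_advised, discharge_ok.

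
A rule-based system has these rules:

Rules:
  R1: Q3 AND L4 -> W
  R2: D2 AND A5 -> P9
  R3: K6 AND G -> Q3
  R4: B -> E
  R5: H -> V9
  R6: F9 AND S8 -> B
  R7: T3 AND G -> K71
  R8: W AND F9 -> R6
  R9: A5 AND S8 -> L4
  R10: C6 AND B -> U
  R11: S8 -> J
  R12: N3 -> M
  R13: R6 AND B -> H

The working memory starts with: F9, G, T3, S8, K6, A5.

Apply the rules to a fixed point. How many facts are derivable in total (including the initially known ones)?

16

[1] R3 [K6 AND G -> Q3]; R6 [F9 AND S8 -> B]; R7 [T3 AND G -> K71]; R9 [A5 AND S8 -> L4]; R11 [S8 -> J]. ⇒ new: Q3, B, K71, L4, J.
[2] R1 [Q3 AND L4 -> W]; R4 [B -> E]. ⇒ new: W, E.
[3] R8 [W AND F9 -> R6]. ⇒ new: R6.
[4] R13 [R6 AND B -> H]. ⇒ new: H.
[5] R5 [H -> V9]. ⇒ new: V9.
Closure: {A5, B, E, F9, G, H, J, K6, K71, L4, Q3, R6, S8, T3, V9, W} — 16 facts.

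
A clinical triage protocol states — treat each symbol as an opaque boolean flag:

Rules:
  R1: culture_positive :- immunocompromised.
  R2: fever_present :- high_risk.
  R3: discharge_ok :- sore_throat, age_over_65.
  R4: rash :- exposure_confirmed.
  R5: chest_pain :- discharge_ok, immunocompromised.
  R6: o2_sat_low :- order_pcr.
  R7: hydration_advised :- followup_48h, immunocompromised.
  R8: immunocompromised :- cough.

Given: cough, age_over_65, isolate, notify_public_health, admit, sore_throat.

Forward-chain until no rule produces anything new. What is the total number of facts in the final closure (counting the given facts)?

[1] R3 [discharge_ok :- sore_throat, age_over_65.]; R8 [immunocompromised :- cough.]. ⇒ new: discharge_ok, immunocompromised.
[2] R1 [culture_positive :- immunocompromised.]; R5 [chest_pain :- discharge_ok, immunocompromised.]. ⇒ new: culture_positive, chest_pain.
Closure: {admit, age_over_65, chest_pain, cough, culture_positive, discharge_ok, immunocompromised, isolate, notify_public_health, sore_throat} — 10 facts.

10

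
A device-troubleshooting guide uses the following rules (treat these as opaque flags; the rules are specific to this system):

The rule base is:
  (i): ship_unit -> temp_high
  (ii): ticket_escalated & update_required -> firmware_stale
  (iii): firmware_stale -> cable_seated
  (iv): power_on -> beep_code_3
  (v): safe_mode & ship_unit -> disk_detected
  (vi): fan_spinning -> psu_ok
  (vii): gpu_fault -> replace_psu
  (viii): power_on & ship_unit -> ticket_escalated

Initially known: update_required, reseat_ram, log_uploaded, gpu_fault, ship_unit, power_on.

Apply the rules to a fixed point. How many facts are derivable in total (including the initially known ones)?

Round 1: (i) [ship_unit -> temp_high]; (iv) [power_on -> beep_code_3]; (vii) [gpu_fault -> replace_psu]; (viii) [power_on & ship_unit -> ticket_escalated]. Adds temp_high, beep_code_3, replace_psu, ticket_escalated.
Round 2: (ii) [ticket_escalated & update_required -> firmware_stale]. Adds firmware_stale.
Round 3: (iii) [firmware_stale -> cable_seated]. Adds cable_seated.
Closure: {beep_code_3, cable_seated, firmware_stale, gpu_fault, log_uploaded, power_on, replace_psu, reseat_ram, ship_unit, temp_high, ticket_escalated, update_required} — 12 facts.

12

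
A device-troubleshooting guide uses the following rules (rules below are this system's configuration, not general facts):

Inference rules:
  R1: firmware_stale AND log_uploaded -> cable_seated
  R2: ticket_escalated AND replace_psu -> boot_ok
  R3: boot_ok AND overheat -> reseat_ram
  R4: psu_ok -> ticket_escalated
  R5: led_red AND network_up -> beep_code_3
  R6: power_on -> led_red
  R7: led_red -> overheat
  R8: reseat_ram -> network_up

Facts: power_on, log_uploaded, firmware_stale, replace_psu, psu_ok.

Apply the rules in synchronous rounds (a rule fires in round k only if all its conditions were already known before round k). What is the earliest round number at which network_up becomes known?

Round 1: R1 [firmware_stale AND log_uploaded -> cable_seated]; R4 [psu_ok -> ticket_escalated]; R6 [power_on -> led_red]. New: cable_seated, ticket_escalated, led_red.
Round 2: R2 [ticket_escalated AND replace_psu -> boot_ok]; R7 [led_red -> overheat]. New: boot_ok, overheat.
Round 3: R3 [boot_ok AND overheat -> reseat_ram]. New: reseat_ram.
Round 4: R8 [reseat_ram -> network_up]. New: network_up.
network_up first appears in round 4.

4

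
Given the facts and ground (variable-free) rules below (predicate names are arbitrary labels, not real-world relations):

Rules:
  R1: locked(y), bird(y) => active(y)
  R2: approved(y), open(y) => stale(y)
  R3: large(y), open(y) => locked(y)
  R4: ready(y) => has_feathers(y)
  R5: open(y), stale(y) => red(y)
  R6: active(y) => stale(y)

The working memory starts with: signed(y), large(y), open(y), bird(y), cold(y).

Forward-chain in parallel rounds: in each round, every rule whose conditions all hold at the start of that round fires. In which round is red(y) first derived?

4

Round 1: R3 [large(y), open(y) => locked(y)]. New: locked(y).
Round 2: R1 [locked(y), bird(y) => active(y)]. New: active(y).
Round 3: R6 [active(y) => stale(y)]. New: stale(y).
Round 4: R5 [open(y), stale(y) => red(y)]. New: red(y).
red(y) first appears in round 4.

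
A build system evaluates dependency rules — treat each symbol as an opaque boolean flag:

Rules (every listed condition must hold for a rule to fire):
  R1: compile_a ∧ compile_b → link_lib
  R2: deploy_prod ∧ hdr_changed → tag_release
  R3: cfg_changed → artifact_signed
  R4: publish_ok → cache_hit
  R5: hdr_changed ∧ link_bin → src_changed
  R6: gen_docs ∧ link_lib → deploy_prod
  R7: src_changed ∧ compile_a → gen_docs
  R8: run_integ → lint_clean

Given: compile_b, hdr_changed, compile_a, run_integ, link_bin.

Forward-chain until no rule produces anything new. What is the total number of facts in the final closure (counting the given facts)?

Round 1: R1 [compile_a ∧ compile_b → link_lib]; R5 [hdr_changed ∧ link_bin → src_changed]; R8 [run_integ → lint_clean]. Adds link_lib, src_changed, lint_clean.
Round 2: R7 [src_changed ∧ compile_a → gen_docs]. Adds gen_docs.
Round 3: R6 [gen_docs ∧ link_lib → deploy_prod]. Adds deploy_prod.
Round 4: R2 [deploy_prod ∧ hdr_changed → tag_release]. Adds tag_release.
Closure: {compile_a, compile_b, deploy_prod, gen_docs, hdr_changed, link_bin, link_lib, lint_clean, run_integ, src_changed, tag_release} — 11 facts.

11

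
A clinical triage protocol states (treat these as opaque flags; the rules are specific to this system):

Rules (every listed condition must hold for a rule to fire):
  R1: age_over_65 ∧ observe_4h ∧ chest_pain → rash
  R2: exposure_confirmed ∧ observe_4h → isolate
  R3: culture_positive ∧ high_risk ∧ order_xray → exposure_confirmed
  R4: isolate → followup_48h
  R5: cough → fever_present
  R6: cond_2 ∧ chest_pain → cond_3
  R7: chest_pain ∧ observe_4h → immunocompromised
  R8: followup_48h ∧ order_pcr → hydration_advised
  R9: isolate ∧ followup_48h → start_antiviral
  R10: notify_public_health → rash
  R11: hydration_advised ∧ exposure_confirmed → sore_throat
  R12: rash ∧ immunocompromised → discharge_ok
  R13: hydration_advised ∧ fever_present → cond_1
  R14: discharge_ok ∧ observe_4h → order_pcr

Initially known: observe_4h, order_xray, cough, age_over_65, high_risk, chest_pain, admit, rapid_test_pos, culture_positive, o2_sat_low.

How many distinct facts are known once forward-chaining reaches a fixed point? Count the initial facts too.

22

[1] R1 [age_over_65 ∧ observe_4h ∧ chest_pain → rash]; R3 [culture_positive ∧ high_risk ∧ order_xray → exposure_confirmed]; R5 [cough → fever_present]; R7 [chest_pain ∧ observe_4h → immunocompromised]. ⇒ new: rash, exposure_confirmed, fever_present, immunocompromised.
[2] R2 [exposure_confirmed ∧ observe_4h → isolate]; R12 [rash ∧ immunocompromised → discharge_ok]. ⇒ new: isolate, discharge_ok.
[3] R4 [isolate → followup_48h]; R14 [discharge_ok ∧ observe_4h → order_pcr]. ⇒ new: followup_48h, order_pcr.
[4] R8 [followup_48h ∧ order_pcr → hydration_advised]; R9 [isolate ∧ followup_48h → start_antiviral]. ⇒ new: hydration_advised, start_antiviral.
[5] R11 [hydration_advised ∧ exposure_confirmed → sore_throat]; R13 [hydration_advised ∧ fever_present → cond_1]. ⇒ new: sore_throat, cond_1.
Closure: {admit, age_over_65, chest_pain, cond_1, cough, culture_positive, discharge_ok, exposure_confirmed, fever_present, followup_48h, high_risk, hydration_advised, immunocompromised, isolate, o2_sat_low, observe_4h, order_pcr, order_xray, rapid_test_pos, rash, sore_throat, start_antiviral} — 22 facts.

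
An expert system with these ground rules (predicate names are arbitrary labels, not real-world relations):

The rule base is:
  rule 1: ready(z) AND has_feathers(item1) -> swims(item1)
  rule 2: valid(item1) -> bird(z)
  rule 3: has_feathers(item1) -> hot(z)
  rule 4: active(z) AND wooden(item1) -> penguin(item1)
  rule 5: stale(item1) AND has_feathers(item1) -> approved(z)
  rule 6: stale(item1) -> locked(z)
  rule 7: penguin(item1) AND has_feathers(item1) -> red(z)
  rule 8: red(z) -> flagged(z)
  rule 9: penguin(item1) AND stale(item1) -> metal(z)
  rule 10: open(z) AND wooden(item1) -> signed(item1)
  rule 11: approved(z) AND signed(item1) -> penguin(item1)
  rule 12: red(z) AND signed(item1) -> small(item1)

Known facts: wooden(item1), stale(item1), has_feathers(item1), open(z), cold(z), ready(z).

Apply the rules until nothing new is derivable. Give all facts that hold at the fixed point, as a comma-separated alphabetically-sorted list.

Round 1: rule 1 [ready(z) AND has_feathers(item1) -> swims(item1)]; rule 3 [has_feathers(item1) -> hot(z)]; rule 5 [stale(item1) AND has_feathers(item1) -> approved(z)]; rule 6 [stale(item1) -> locked(z)]; rule 10 [open(z) AND wooden(item1) -> signed(item1)]. Adds swims(item1), hot(z), approved(z), locked(z), signed(item1).
Round 2: rule 11 [approved(z) AND signed(item1) -> penguin(item1)]. Adds penguin(item1).
Round 3: rule 7 [penguin(item1) AND has_feathers(item1) -> red(z)]; rule 9 [penguin(item1) AND stale(item1) -> metal(z)]. Adds red(z), metal(z).
Round 4: rule 8 [red(z) -> flagged(z)]; rule 12 [red(z) AND signed(item1) -> small(item1)]. Adds flagged(z), small(item1).

approved(z), cold(z), flagged(z), has_feathers(item1), hot(z), locked(z), metal(z), open(z), penguin(item1), ready(z), red(z), signed(item1), small(item1), stale(item1), swims(item1), wooden(item1)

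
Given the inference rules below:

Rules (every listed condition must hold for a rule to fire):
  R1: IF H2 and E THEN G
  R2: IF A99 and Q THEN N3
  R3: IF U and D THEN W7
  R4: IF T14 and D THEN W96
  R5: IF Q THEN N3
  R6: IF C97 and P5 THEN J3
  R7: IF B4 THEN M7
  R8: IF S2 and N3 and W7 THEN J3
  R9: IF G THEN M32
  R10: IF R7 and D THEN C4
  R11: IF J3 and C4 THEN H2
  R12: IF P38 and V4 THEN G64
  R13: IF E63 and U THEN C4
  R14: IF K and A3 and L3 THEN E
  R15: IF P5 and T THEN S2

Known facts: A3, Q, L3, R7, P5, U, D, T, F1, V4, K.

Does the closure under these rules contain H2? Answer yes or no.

yes

Round 1: R3 [IF U and D THEN W7]; R5 [IF Q THEN N3]; R10 [IF R7 and D THEN C4]; R14 [IF K and A3 and L3 THEN E]; R15 [IF P5 and T THEN S2]. Adds W7, N3, C4, E, S2.
Round 2: R8 [IF S2 and N3 and W7 THEN J3]. Adds J3.
Round 3: R11 [IF J3 and C4 THEN H2]. Adds H2.
Round 4: R1 [IF H2 and E THEN G]. Adds G.
Round 5: R9 [IF G THEN M32]. Adds M32.
H2 appears in round 3, so it is derivable.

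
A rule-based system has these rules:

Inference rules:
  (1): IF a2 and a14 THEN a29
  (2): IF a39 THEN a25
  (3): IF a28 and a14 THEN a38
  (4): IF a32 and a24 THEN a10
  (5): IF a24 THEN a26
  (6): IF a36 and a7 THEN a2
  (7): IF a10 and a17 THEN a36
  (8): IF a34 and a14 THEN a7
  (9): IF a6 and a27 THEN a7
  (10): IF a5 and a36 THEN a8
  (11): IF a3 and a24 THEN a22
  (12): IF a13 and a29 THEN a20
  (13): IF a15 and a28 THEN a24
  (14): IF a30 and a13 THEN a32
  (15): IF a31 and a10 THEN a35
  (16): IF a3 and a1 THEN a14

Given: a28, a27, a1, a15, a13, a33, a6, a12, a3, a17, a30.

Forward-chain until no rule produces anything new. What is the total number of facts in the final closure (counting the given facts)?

Round 1: (9) [IF a6 and a27 THEN a7]; (13) [IF a15 and a28 THEN a24]; (14) [IF a30 and a13 THEN a32]; (16) [IF a3 and a1 THEN a14]. New: a7, a24, a32, a14.
Round 2: (3) [IF a28 and a14 THEN a38]; (4) [IF a32 and a24 THEN a10]; (5) [IF a24 THEN a26]; (11) [IF a3 and a24 THEN a22]. New: a38, a10, a26, a22.
Round 3: (7) [IF a10 and a17 THEN a36]. New: a36.
Round 4: (6) [IF a36 and a7 THEN a2]. New: a2.
Round 5: (1) [IF a2 and a14 THEN a29]. New: a29.
Round 6: (12) [IF a13 and a29 THEN a20]. New: a20.
Closure: {a1, a10, a12, a13, a14, a15, a17, a2, a20, a22, a24, a26, a27, a28, a29, a3, a30, a32, a33, a36, a38, a6, a7} — 23 facts.

23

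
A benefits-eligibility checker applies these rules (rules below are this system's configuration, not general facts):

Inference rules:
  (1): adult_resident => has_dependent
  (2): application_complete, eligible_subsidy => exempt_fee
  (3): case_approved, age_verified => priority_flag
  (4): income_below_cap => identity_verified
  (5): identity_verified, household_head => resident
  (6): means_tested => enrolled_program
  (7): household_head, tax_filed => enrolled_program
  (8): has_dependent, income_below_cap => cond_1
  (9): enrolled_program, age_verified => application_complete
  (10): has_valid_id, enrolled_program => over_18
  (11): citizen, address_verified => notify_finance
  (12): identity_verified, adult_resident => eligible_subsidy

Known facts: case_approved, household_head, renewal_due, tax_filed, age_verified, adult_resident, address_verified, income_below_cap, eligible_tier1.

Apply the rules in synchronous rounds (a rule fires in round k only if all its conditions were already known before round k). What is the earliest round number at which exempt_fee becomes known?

[1] (1) [adult_resident => has_dependent]; (3) [case_approved, age_verified => priority_flag]; (4) [income_below_cap => identity_verified]; (7) [household_head, tax_filed => enrolled_program]. ⇒ new: has_dependent, priority_flag, identity_verified, enrolled_program.
[2] (5) [identity_verified, household_head => resident]; (8) [has_dependent, income_below_cap => cond_1]; (9) [enrolled_program, age_verified => application_complete]; (12) [identity_verified, adult_resident => eligible_subsidy]. ⇒ new: resident, cond_1, application_complete, eligible_subsidy.
[3] (2) [application_complete, eligible_subsidy => exempt_fee]. ⇒ new: exempt_fee.
exempt_fee first appears in round 3.

3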